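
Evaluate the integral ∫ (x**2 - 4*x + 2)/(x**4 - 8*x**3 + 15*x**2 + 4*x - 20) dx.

Factor the denominator: (x - 5)*(x - 2)**2*(x + 1).
Partial-fraction decomposition: -7/(54*(x + 1)) + 2/(9*(x - 2)**2) + 7/(54*(x - 5)).
Integrate each term; A/(x−a) gives A·log|x−a|; A/(x−a)² gives −A/(x−a).

7*log(x - 5)/54 - 7*log(x + 1)/54 - 2/(9*x - 18) + C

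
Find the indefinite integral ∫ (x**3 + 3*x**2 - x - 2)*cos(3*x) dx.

x**3*sin(3*x)/3 + x**2*sin(3*x) + x**2*cos(3*x)/3 - 5*x*sin(3*x)/9 + 2*x*cos(3*x)/3 - 8*sin(3*x)/9 - 5*cos(3*x)/27 + C

Use integration by parts with u = x**3 + 3*x**2 - x - 2, dv = cos(3*x) dx, so v = sin(3*x)/3.
Apply parts 3 times (tabular method): alternate signs, differentiate u down to 0, integrate dv up.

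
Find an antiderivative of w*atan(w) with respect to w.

Use integration by parts with u = arctan(w), dv = w dw.
Then du = 1/(w**2 + 1) dw.

w**2*atan(w)/2 - w/2 + atan(w)/2 + C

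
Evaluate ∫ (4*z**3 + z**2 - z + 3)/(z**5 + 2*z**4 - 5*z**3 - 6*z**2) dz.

Factor the denominator: z**2*(z - 2)*(z + 1)*(z + 3).
Partial-fraction decomposition: -31/(30*(z + 3)) - 1/(6*(z + 1)) + 37/(60*(z - 2)) + 7/(12*z) - 1/(2*z**2).
Integrate each term; A/(z−a) gives A·log|z−a|; A/(z−a)² gives −A/(z−a).

7*log(z)/12 + 37*log(z - 2)/60 - log(z + 1)/6 - 31*log(z + 3)/30 + 1/(2*z) + C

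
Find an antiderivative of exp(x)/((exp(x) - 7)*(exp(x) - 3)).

Let u = e^x, du = e^x dx.
The integral becomes ∫ du/((u-7)(u-3)); decompose into partial fractions.

log(exp(x) - 7)/4 - log(exp(x) - 3)/4 + C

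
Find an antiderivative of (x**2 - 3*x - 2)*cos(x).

Use integration by parts with u = x**2 - 3*x - 2, dv = cos(x) dx, so v = sin(x).
Apply parts 2 times (tabular method): alternate signs, differentiate u down to 0, integrate dv up.

x**2*sin(x) - 3*x*sin(x) + 2*x*cos(x) - 4*sin(x) - 3*cos(x) + C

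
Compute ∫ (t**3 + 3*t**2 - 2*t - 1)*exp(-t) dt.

Use integration by parts with u = t**3 + 3*t**2 - 2*t - 1, dv = exp(-t) dt, so v = -exp(-t).
Apply parts 3 times (tabular method): alternate signs, differentiate u down to 0, integrate dv up.

(-t**3 - 6*t**2 - 10*t - 9)*exp(-t) + C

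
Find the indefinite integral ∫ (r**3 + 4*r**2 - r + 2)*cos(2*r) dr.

Use integration by parts with u = r**3 + 4*r**2 - r + 2, dv = cos(2*r) dr, so v = sin(2*r)/2.
Apply parts 3 times (tabular method): alternate signs, differentiate u down to 0, integrate dv up.

r**3*sin(2*r)/2 + 2*r**2*sin(2*r) + 3*r**2*cos(2*r)/4 - 5*r*sin(2*r)/4 + 2*r*cos(2*r) - 5*cos(2*r)/8 + C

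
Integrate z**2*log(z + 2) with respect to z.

Use integration by parts with u = log(z + 2), dv = z**2 dz.
Then du = 1/(z + 2) dz and v = z**3/3.

z**3*log(z + 2)/3 - z**3/9 + z**2/3 - 4*z/3 + 8*log(z + 2)/3 + C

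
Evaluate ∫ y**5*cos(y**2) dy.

Let u = y², du = 2y dy; rewrite as (1/2)∫ u^2·cos(1u) du.
Now integrate by parts 2 times.

y**4*sin(y**2)/2 + y**2*cos(y**2) - sin(y**2) + C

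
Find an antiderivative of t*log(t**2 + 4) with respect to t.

t**2*log(t**2 + 4)/2 - t**2/2 + 2*log(t**2 + 4) + C

Let u = t**2 + 4, so du = (2*t) dt.
The integral becomes (1/2)·∫ log(u) du; integrate by parts with u′=log(u), dv′=du.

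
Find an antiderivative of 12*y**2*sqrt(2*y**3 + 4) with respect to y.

4*(2*y**3 + 4)**(3/2)/3 + C

Let u = 2*y**3 + 4, so du = (6*y**2) dy.
Rewriting, the integral becomes 2·∫ √u du = 2·(2/3)u^(3/2).
Substituting back, u = 2*y**3 + 4.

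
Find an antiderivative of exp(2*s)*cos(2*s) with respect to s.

exp(2*s)*sin(2*s)/4 + exp(2*s)*cos(2*s)/4 + C

Let I denote the integral. Integrate by parts with u = cos(2*s), dv = exp(2*s) ds, so v = exp(2*s)/2: I = exp(2*s)*cos(2*s)/2 + ∫ exp(2*s)*sin(2*s) ds.
Apply parts again with u = sin(2*s), dv = exp(2*s) ds: ∫ exp(2*s)*sin(2*s) ds = exp(2*s)*sin(2*s)/2 − I. Substituting back brings back I: I = exp(2*s)*sin(2*s)/2 + exp(2*s)*cos(2*s)/2 − I.
Solving for I: (1 + 1)·I equals the remaining terms, so I = (1/2)·(exp(2*s)*sin(2*s)/2 + exp(2*s)*cos(2*s)/2).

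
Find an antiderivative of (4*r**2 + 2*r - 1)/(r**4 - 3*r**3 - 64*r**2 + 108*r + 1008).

Factor the denominator: (r - 7)*(r - 6)*(r + 4)*(r + 6).
Partial-fraction decomposition: -131/(312*(r + 6)) + 1/(4*(r + 4)) - 31/(24*(r - 6)) + 19/(13*(r - 7)).
Integrate each term: A/(r−a) contributes A·log|r−a|.

19*log(r - 7)/13 - 31*log(r - 6)/24 + log(r + 4)/4 - 131*log(r + 6)/312 + C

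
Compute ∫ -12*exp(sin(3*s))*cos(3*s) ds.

Let u = sin(3*s), so du = (3*cos(3*s)) ds.
Rewriting, the integral becomes -4·∫ e^u du = -4·e^u.
Substituting back, u = sin(3*s).

-4*exp(sin(3*s)) + C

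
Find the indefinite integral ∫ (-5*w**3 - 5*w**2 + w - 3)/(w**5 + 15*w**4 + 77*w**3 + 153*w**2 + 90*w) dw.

Factor the denominator: w*(w + 1)*(w + 3)*(w + 5)*(w + 6).
Partial-fraction decomposition: 99/(10*(w + 6)) - 123/(10*(w + 5)) + 7/(3*(w + 3)) + 1/(10*(w + 1)) - 1/(30*w).
Integrate each term: A/(w−a) contributes A·log|w−a|.

-log(w)/30 + log(w + 1)/10 + 7*log(w + 3)/3 - 123*log(w + 5)/10 + 99*log(w + 6)/10 + C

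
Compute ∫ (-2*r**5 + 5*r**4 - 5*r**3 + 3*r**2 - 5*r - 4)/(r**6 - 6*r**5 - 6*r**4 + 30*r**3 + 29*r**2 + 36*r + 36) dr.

Factor the denominator: (r - 6)*(r - 3)*(r + 1)*(r + 2)*(r**2 + 1).
Partial-fraction decomposition: -(r + 43)/(925*(r**2 + 1)) - 101/(100*(r + 2)) + 2/(7*(r + 1)) + 26/(75*(r - 3)) - 5039/(3108*(r - 6)).
Integrate each term; A/(r−a) gives A·log|r−a|; the (Br+D)/(r²+p²) term gives a log and an atan.

-5039*log(r - 6)/3108 + 26*log(r - 3)/75 + 2*log(r + 1)/7 - 101*log(r + 2)/100 - log(r**2 + 1)/1850 - 43*atan(r)/925 + C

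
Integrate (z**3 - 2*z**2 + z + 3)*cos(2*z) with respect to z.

z**3*sin(2*z)/2 - z**2*sin(2*z) + 3*z**2*cos(2*z)/4 - z*sin(2*z)/4 - z*cos(2*z) + 2*sin(2*z) - cos(2*z)/8 + C

Use integration by parts with u = z**3 - 2*z**2 + z + 3, dv = cos(2*z) dz, so v = sin(2*z)/2.
Apply parts 3 times (tabular method): alternate signs, differentiate u down to 0, integrate dv up.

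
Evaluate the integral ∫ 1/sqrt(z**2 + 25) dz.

Substitute z = 5·tan(θ), so dz = 5·sec(θ)^2 dθ and the radical becomes sqrt(z**2 + 25) = 5·sec(θ) by the Pythagorean identity.
Integrate the resulting trig expression in θ, then back-substitute tan(θ) = z/5, sec(θ) = sqrt(z**2 + 25)/5 (absorbing any constant into C).

log(z + sqrt(z**2 + 25)) + C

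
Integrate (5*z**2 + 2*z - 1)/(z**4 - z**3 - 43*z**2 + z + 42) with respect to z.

Factor the denominator: (z - 7)*(z - 1)*(z + 1)*(z + 6).
Partial-fraction decomposition: -167/(455*(z + 6)) + 1/(40*(z + 1)) - 1/(14*(z - 1)) + 43/(104*(z - 7)).
Integrate each term: A/(z−a) contributes A·log|z−a|.

43*log(z - 7)/104 - log(z - 1)/14 + log(z + 1)/40 - 167*log(z + 6)/455 + C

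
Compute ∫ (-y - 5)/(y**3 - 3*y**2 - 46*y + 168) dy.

Factor the denominator: (y - 6)*(y - 4)*(y + 7).
Partial-fraction decomposition: 2/(143*(y + 7)) + 9/(22*(y - 4)) - 11/(26*(y - 6)).
Integrate each term: A/(y−a) contributes A·log|y−a|.

-11*log(y - 6)/26 + 9*log(y - 4)/22 + 2*log(y + 7)/143 + C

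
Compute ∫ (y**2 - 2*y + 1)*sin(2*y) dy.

Use integration by parts with u = y**2 - 2*y + 1, dv = sin(2*y) dy, so v = -cos(2*y)/2.
Apply parts 2 times (tabular method): alternate signs, differentiate u down to 0, integrate dv up.

-y**2*cos(2*y)/2 + y*sin(2*y)/2 + y*cos(2*y) - sin(2*y)/2 - cos(2*y)/4 + C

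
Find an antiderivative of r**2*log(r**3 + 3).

Let u = r**3 + 3, so du = (3*r**2) dr.
The integral becomes (1/3)·∫ log(u) du; integrate by parts with u′=log(u), dv′=du.

r**3*log(r**3 + 3)/3 - r**3/3 + log(r**3 + 3) + C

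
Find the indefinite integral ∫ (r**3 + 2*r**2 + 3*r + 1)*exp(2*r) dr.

Use integration by parts with u = r**3 + 2*r**2 + 3*r + 1, dv = exp(2*r) dr, so v = exp(2*r)/2.
Apply parts 3 times (tabular method): alternate signs, differentiate u down to 0, integrate dv up.

(4*r**3 + 2*r**2 + 10*r - 1)*exp(2*r)/8 + C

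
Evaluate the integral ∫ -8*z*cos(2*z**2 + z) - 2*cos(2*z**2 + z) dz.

Let u = 2*z**2 + z, so du = (4*z + 1) dz.
Rewriting, the integral becomes -2·∫ cos(u) du = -2·sin(u).
Substituting back, u = 2*z**2 + z.

-2*sin(2*z**2 + z) + C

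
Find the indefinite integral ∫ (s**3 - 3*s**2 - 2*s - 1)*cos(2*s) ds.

Use integration by parts with u = s**3 - 3*s**2 - 2*s - 1, dv = cos(2*s) ds, so v = sin(2*s)/2.
Apply parts 3 times (tabular method): alternate signs, differentiate u down to 0, integrate dv up.

s**3*sin(2*s)/2 - 3*s**2*sin(2*s)/2 + 3*s**2*cos(2*s)/4 - 7*s*sin(2*s)/4 - 3*s*cos(2*s)/2 + sin(2*s)/4 - 7*cos(2*s)/8 + C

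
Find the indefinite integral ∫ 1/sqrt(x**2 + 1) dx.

log(x + sqrt(x**2 + 1)) + C

Substitute x = tan(θ), so dx = sec(θ)^2 dθ and the radical becomes sqrt(x**2 + 1) = sec(θ) by the Pythagorean identity.
Integrate the resulting trig expression in θ, then back-substitute tan(θ) = x, sec(θ) = sqrt(x**2 + 1) (absorbing any constant into C).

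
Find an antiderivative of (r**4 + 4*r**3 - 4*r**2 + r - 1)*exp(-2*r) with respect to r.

Use integration by parts with u = r**4 + 4*r**3 - 4*r**2 + r - 1, dv = exp(-2*r) dr, so v = -exp(-2*r)/2.
Apply parts 4 times (tabular method): alternate signs, differentiate u down to 0, integrate dv up.

(-r**4 - 6*r**3 - 5*r**2 - 6*r - 2)*exp(-2*r)/2 + C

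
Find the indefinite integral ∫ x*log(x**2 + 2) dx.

x**2*log(x**2 + 2)/2 - x**2/2 + log(x**2 + 2) + C

Let u = x**2 + 2, so du = (2*x) dx.
The integral becomes (1/2)·∫ log(u) du; integrate by parts with u′=log(u), dv′=du.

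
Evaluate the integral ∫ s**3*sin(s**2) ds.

-s**2*cos(s**2)/2 + sin(s**2)/2 + C

Let u = s², du = 2s ds; rewrite as (1/2)∫ u^1·sin(1u) du.
Now integrate by parts 1 time.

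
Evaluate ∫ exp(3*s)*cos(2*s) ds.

Let I denote the integral. Integrate by parts with u = cos(2*s), dv = exp(3*s) ds, so v = exp(3*s)/3: I = exp(3*s)*cos(2*s)/3 + (2/3)·∫ exp(3*s)*sin(2*s) ds.
Apply parts again with u = sin(2*s), dv = exp(3*s) ds: ∫ exp(3*s)*sin(2*s) ds = exp(3*s)*sin(2*s)/3 − (2/3)·I. Substituting back brings back I: I = 2*exp(3*s)*sin(2*s)/9 + exp(3*s)*cos(2*s)/3 − (4/9)·I.
Solving for I: (1 + 4/9)·I equals the remaining terms, so I = (9/13)·(2*exp(3*s)*sin(2*s)/9 + exp(3*s)*cos(2*s)/3).

2*exp(3*s)*sin(2*s)/13 + 3*exp(3*s)*cos(2*s)/13 + C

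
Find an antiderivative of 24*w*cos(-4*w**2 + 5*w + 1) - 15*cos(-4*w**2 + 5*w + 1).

Let u = 4*w**2 - 5*w - 1, so du = (8*w - 5) dw.
Rewriting, the integral becomes 3·∫ cos(u) du = 3·sin(u).
Substituting back, u = 4*w**2 - 5*w - 1.

-3*sin(-4*w**2 + 5*w + 1) + C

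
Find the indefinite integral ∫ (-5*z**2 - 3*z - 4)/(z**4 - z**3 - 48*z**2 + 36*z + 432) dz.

-101*log(z - 6)/108 + 24*log(z - 4)/35 - 40*log(z + 3)/189 + 83*log(z + 6)/180 + C

Factor the denominator: (z - 6)*(z - 4)*(z + 3)*(z + 6).
Partial-fraction decomposition: 83/(180*(z + 6)) - 40/(189*(z + 3)) + 24/(35*(z - 4)) - 101/(108*(z - 6)).
Integrate each term: A/(z−a) contributes A·log|z−a|.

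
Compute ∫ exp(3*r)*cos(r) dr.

Let I denote the integral. Integrate by parts with u = cos(r), dv = exp(3*r) dr, so v = exp(3*r)/3: I = exp(3*r)*cos(r)/3 + (1/3)·∫ exp(3*r)*sin(r) dr.
Apply parts again with u = sin(r), dv = exp(3*r) dr: ∫ exp(3*r)*sin(r) dr = exp(3*r)*sin(r)/3 − (1/3)·I. Substituting back brings back I: I = exp(3*r)*sin(r)/9 + exp(3*r)*cos(r)/3 − (1/9)·I.
Solving for I: (1 + 1/9)·I equals the remaining terms, so I = (9/10)·(exp(3*r)*sin(r)/9 + exp(3*r)*cos(r)/3).

exp(3*r)*sin(r)/10 + 3*exp(3*r)*cos(r)/10 + C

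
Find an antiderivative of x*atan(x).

Use integration by parts with u = arctan(x), dv = x dx.
Then du = 1/(x**2 + 1) dx.

x**2*atan(x)/2 - x/2 + atan(x)/2 + C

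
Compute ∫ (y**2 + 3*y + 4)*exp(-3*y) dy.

Use integration by parts with u = y**2 + 3*y + 4, dv = exp(-3*y) dy, so v = -exp(-3*y)/3.
Apply parts 2 times (tabular method): alternate signs, differentiate u down to 0, integrate dv up.

(-9*y**2 - 33*y - 47)*exp(-3*y)/27 + C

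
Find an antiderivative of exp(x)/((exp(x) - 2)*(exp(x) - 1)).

Let u = e^x, du = e^x dx.
The integral becomes ∫ du/((u-2)(u-1)); decompose into partial fractions.

log(exp(x) - 2) - log(exp(x) - 1) + C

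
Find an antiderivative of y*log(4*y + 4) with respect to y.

Use integration by parts with u = log(4*y + 4), dv = y dy.
Then du = 4/(4*y + 4) dy and v = y**2/2.

y**2*log(4*y + 4)/2 - y**2/4 + y/2 - log(y + 1)/2 + C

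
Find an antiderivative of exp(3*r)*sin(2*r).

3*exp(3*r)*sin(2*r)/13 - 2*exp(3*r)*cos(2*r)/13 + C

Let I denote the integral. Integrate by parts with u = sin(2*r), dv = exp(3*r) dr, so v = exp(3*r)/3: I = exp(3*r)*sin(2*r)/3 − (2/3)·∫ exp(3*r)*cos(2*r) dr.
Apply parts again with u = cos(2*r), dv = exp(3*r) dr: ∫ exp(3*r)*cos(2*r) dr = exp(3*r)*cos(2*r)/3 + (2/3)·I. Substituting back brings back I: I = exp(3*r)*sin(2*r)/3 - 2*exp(3*r)*cos(2*r)/9 − (4/9)·I.
Solving for I: (1 + 4/9)·I equals the remaining terms, so I = (9/13)·(exp(3*r)*sin(2*r)/3 - 2*exp(3*r)*cos(2*r)/9).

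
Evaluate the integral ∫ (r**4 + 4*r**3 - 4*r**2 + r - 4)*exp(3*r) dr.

Use integration by parts with u = r**4 + 4*r**3 - 4*r**2 + r - 4, dv = exp(3*r) dr, so v = exp(3*r)/3.
Apply parts 4 times (tabular method): alternate signs, differentiate u down to 0, integrate dv up.

(27*r**4 + 72*r**3 - 180*r**2 + 147*r - 157)*exp(3*r)/81 + C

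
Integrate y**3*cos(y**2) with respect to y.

Let u = y², du = 2y dy; rewrite as (1/2)∫ u^1·cos(1u) du.
Now integrate by parts 1 time.

y**2*sin(y**2)/2 + cos(y**2)/2 + C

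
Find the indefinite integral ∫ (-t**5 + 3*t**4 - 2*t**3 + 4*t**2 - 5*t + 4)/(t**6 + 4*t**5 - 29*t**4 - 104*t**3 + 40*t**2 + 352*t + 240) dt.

Factor the denominator: (t - 5)*(t - 2)*(t + 1)*(t + 2)**2*(t + 6).
Partial-fraction decomposition: -6137/(3520*(t + 6)) + 11/(16*(t + 2)) - 9/(8*(t + 2)**2) + 19/(90*(t + 1)) - 5/(576*(t - 2)) - 29/(198*(t - 5)).
Integrate each term; A/(t−a) gives A·log|t−a|; A/(t−a)² gives −A/(t−a).

-29*log(t - 5)/198 - 5*log(t - 2)/576 + 19*log(t + 1)/90 + 11*log(t + 2)/16 - 6137*log(t + 6)/3520 + 9/(8*t + 16) + C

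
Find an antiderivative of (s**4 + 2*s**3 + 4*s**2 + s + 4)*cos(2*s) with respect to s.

Use integration by parts with u = s**4 + 2*s**3 + 4*s**2 + s + 4, dv = cos(2*s) ds, so v = sin(2*s)/2.
Apply parts 4 times (tabular method): alternate signs, differentiate u down to 0, integrate dv up.

s**4*sin(2*s)/2 + s**3*sin(2*s) + s**3*cos(2*s) + s**2*sin(2*s)/2 + 3*s**2*cos(2*s)/2 - s*sin(2*s) + s*cos(2*s)/2 + 7*sin(2*s)/4 - cos(2*s)/2 + C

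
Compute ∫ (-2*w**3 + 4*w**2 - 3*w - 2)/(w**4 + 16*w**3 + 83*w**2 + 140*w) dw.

-log(w)/70 - 101*log(w + 4)/6 + 363*log(w + 5)/10 - 901*log(w + 7)/42 + C

Factor the denominator: w*(w + 4)*(w + 5)*(w + 7).
Partial-fraction decomposition: -901/(42*(w + 7)) + 363/(10*(w + 5)) - 101/(6*(w + 4)) - 1/(70*w).
Integrate each term: A/(w−a) contributes A·log|w−a|.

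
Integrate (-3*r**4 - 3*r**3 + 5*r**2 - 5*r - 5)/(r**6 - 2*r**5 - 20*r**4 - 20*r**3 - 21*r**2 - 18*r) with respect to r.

5*log(r)/18 - 4391*log(r - 6)/13986 + 5*log(r + 1)/28 + 107*log(r + 3)/540 - 63*log(r**2 + 1)/370 - 127*atan(r)/370 + C

Factor the denominator: r*(r - 6)*(r + 1)*(r + 3)*(r**2 + 1).
Partial-fraction decomposition: -(126*r + 127)/(370*(r**2 + 1)) + 107/(540*(r + 3)) + 5/(28*(r + 1)) - 4391/(13986*(r - 6)) + 5/(18*r).
Integrate each term; A/(r−a) gives A·log|r−a|; the (Br+D)/(r²+p²) term gives a log and an atan.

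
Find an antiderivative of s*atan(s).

s**2*atan(s)/2 - s/2 + atan(s)/2 + C

Use integration by parts with u = arctan(s), dv = s ds.
Then du = 1/(s**2 + 1) ds.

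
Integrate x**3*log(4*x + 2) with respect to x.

Use integration by parts with u = log(4*x + 2), dv = x**3 dx.
Then du = 4/(4*x + 2) dx and v = x**4/4.

x**4*log(4*x + 2)/4 - x**4/16 + x**3/24 - x**2/32 + x/32 - log(2*x + 1)/64 + C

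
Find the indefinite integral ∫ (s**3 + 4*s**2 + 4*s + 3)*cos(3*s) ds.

s**3*sin(3*s)/3 + 4*s**2*sin(3*s)/3 + s**2*cos(3*s)/3 + 10*s*sin(3*s)/9 + 8*s*cos(3*s)/9 + 19*sin(3*s)/27 + 10*cos(3*s)/27 + C

Use integration by parts with u = s**3 + 4*s**2 + 4*s + 3, dv = cos(3*s) ds, so v = sin(3*s)/3.
Apply parts 3 times (tabular method): alternate signs, differentiate u down to 0, integrate dv up.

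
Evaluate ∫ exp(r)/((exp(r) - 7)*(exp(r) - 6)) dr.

Let u = e^r, du = e^r dr.
The integral becomes ∫ du/((u-7)(u-6)); decompose into partial fractions.

log(exp(r) - 7) - log(exp(r) - 6) + C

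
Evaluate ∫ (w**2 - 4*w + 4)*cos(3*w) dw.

Use integration by parts with u = w**2 - 4*w + 4, dv = cos(3*w) dw, so v = sin(3*w)/3.
Apply parts 2 times (tabular method): alternate signs, differentiate u down to 0, integrate dv up.

w**2*sin(3*w)/3 - 4*w*sin(3*w)/3 + 2*w*cos(3*w)/9 + 34*sin(3*w)/27 - 4*cos(3*w)/9 + C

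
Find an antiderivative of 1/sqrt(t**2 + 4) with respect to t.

log(t + sqrt(t**2 + 4)) + C

Substitute t = 2·tan(θ), so dt = 2·sec(θ)^2 dθ and the radical becomes sqrt(t**2 + 4) = 2·sec(θ) by the Pythagorean identity.
Integrate the resulting trig expression in θ, then back-substitute tan(θ) = t/2, sec(θ) = sqrt(t**2 + 4)/2 (absorbing any constant into C).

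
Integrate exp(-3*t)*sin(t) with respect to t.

Let I denote the integral. Integrate by parts with u = sin(t), dv = exp(-3*t) dt, so v = -exp(-3*t)/3: I = -exp(-3*t)*sin(t)/3 + (1/3)·∫ exp(-3*t)*cos(t) dt.
Apply parts again with u = cos(t), dv = exp(-3*t) dt: ∫ exp(-3*t)*cos(t) dt = -exp(-3*t)*cos(t)/3 − (1/3)·I. Substituting back brings back I: I = -exp(-3*t)*sin(t)/3 - exp(-3*t)*cos(t)/9 − (1/9)·I.
Solving for I: (1 + 1/9)·I equals the remaining terms, so I = (9/10)·(-exp(-3*t)*sin(t)/3 - exp(-3*t)*cos(t)/9).

-3*exp(-3*t)*sin(t)/10 - exp(-3*t)*cos(t)/10 + C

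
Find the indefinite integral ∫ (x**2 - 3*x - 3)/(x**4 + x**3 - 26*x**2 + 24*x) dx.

Factor the denominator: x*(x - 4)*(x - 1)*(x + 6).
Partial-fraction decomposition: -17/(140*(x + 6)) + 5/(21*(x - 1)) + 1/(120*(x - 4)) - 1/(8*x).
Integrate each term: A/(x−a) contributes A·log|x−a|.

-log(x)/8 + log(x - 4)/120 + 5*log(x - 1)/21 - 17*log(x + 6)/140 + C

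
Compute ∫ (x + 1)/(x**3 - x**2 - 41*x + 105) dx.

Factor the denominator: (x - 5)*(x - 3)*(x + 7).
Partial-fraction decomposition: -1/(20*(x + 7)) - 1/(5*(x - 3)) + 1/(4*(x - 5)).
Integrate each term: A/(x−a) contributes A·log|x−a|.

log(x - 5)/4 - log(x - 3)/5 - log(x + 7)/20 + C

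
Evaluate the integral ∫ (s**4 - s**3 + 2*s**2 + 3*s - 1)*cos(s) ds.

s**4*sin(s) - s**3*sin(s) + 4*s**3*cos(s) - 10*s**2*sin(s) - 3*s**2*cos(s) + 9*s*sin(s) - 20*s*cos(s) + 19*sin(s) + 9*cos(s) + C

Use integration by parts with u = s**4 - s**3 + 2*s**2 + 3*s - 1, dv = cos(s) ds, so v = sin(s).
Apply parts 4 times (tabular method): alternate signs, differentiate u down to 0, integrate dv up.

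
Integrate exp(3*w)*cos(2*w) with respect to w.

Let I denote the integral. Integrate by parts with u = cos(2*w), dv = exp(3*w) dw, so v = exp(3*w)/3: I = exp(3*w)*cos(2*w)/3 + (2/3)·∫ exp(3*w)*sin(2*w) dw.
Apply parts again with u = sin(2*w), dv = exp(3*w) dw: ∫ exp(3*w)*sin(2*w) dw = exp(3*w)*sin(2*w)/3 − (2/3)·I. Substituting back brings back I: I = 2*exp(3*w)*sin(2*w)/9 + exp(3*w)*cos(2*w)/3 − (4/9)·I.
Solving for I: (1 + 4/9)·I equals the remaining terms, so I = (9/13)·(2*exp(3*w)*sin(2*w)/9 + exp(3*w)*cos(2*w)/3).

2*exp(3*w)*sin(2*w)/13 + 3*exp(3*w)*cos(2*w)/13 + C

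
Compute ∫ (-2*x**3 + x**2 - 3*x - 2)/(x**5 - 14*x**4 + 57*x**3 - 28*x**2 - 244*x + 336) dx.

-11*log(x - 7)/9 + 7*log(x - 4)/2 - 14*log(x - 3)/5 + log(x - 2)/2 + log(x + 2)/45 + C

Factor the denominator: (x - 7)*(x - 4)*(x - 3)*(x - 2)*(x + 2).
Partial-fraction decomposition: 1/(45*(x + 2)) + 1/(2*(x - 2)) - 14/(5*(x - 3)) + 7/(2*(x - 4)) - 11/(9*(x - 7)).
Integrate each term: A/(x−a) contributes A·log|x−a|.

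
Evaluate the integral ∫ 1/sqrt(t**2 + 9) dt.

log(t + sqrt(t**2 + 9)) + C

Substitute t = 3·tan(θ), so dt = 3·sec(θ)^2 dθ and the radical becomes sqrt(t**2 + 9) = 3·sec(θ) by the Pythagorean identity.
Integrate the resulting trig expression in θ, then back-substitute tan(θ) = t/3, sec(θ) = sqrt(t**2 + 9)/3 (absorbing any constant into C).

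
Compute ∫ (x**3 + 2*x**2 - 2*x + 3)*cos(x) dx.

x**3*sin(x) + 2*x**2*sin(x) + 3*x**2*cos(x) - 8*x*sin(x) + 4*x*cos(x) - sin(x) - 8*cos(x) + C

Use integration by parts with u = x**3 + 2*x**2 - 2*x + 3, dv = cos(x) dx, so v = sin(x).
Apply parts 3 times (tabular method): alternate signs, differentiate u down to 0, integrate dv up.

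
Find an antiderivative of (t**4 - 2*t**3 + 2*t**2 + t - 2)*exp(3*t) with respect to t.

Use integration by parts with u = t**4 - 2*t**3 + 2*t**2 + t - 2, dv = exp(3*t) dt, so v = exp(3*t)/3.
Apply parts 4 times (tabular method): alternate signs, differentiate u down to 0, integrate dv up.

(27*t**4 - 90*t**3 + 144*t**2 - 69*t - 31)*exp(3*t)/81 + C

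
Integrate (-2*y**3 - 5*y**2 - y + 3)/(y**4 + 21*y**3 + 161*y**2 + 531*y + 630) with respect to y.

Factor the denominator: (y + 3)*(y + 5)*(y + 6)*(y + 7).
Partial-fraction decomposition: -451/(8*(y + 7)) + 87/(y + 6) - 133/(4*(y + 5)) + 5/(8*(y + 3)).
Integrate each term: A/(y−a) contributes A·log|y−a|.

5*log(y + 3)/8 - 133*log(y + 5)/4 + 87*log(y + 6) - 451*log(y + 7)/8 + C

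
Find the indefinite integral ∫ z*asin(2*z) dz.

z**2*asin(2*z)/2 + z*sqrt(-4*z**2 + 1)/8 - asin(2*z)/16 + C

Use integration by parts with u = arcsin(2*z), dv = z dz.
Then du = 2/sqrt(-4*z**2 + 1) dz.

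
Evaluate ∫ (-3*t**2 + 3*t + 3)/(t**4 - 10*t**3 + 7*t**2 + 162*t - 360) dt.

Factor the denominator: (t - 6)*(t - 5)*(t - 3)*(t + 4).
Partial-fraction decomposition: 19/(210*(t + 4)) - 5/(14*(t - 3)) + 19/(6*(t - 5)) - 29/(10*(t - 6)).
Integrate each term: A/(t−a) contributes A·log|t−a|.

-29*log(t - 6)/10 + 19*log(t - 5)/6 - 5*log(t - 3)/14 + 19*log(t + 4)/210 + C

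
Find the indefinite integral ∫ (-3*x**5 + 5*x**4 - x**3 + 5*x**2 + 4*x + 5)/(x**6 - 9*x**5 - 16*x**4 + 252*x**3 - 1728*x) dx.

Factor the denominator: x*(x - 6)**2*(x - 4)*(x + 3)*(x + 4).
Partial-fraction decomposition: -897/(640*(x + 4)) + 1199/(1701*(x + 3)) - 1755/(896*(x - 4)) - 6643/(19440*(x - 6)) - 3371/(216*(x - 6)**2) - 5/(1728*x).
Integrate each term; A/(x−a) gives A·log|x−a|; A/(x−a)² gives −A/(x−a).

-5*log(x)/1728 - 6643*log(x - 6)/19440 - 1755*log(x - 4)/896 + 1199*log(x + 3)/1701 - 897*log(x + 4)/640 + 3371/(216*x - 1296) + C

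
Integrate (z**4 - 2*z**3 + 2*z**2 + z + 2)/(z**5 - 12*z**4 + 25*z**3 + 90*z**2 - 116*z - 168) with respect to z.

Factor the denominator: (z - 7)*(z - 6)*(z - 2)*(z + 1)*(z + 2).
Partial-fraction decomposition: 5/(36*(z + 2)) - 1/(28*(z + 1)) + 1/(20*(z - 2)) - 59/(14*(z - 6)) + 911/(180*(z - 7)).
Integrate each term: A/(z−a) contributes A·log|z−a|.

911*log(z - 7)/180 - 59*log(z - 6)/14 + log(z - 2)/20 - log(z + 1)/28 + 5*log(z + 2)/36 + C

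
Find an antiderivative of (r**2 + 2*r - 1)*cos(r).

r**2*sin(r) + 2*r*sin(r) + 2*r*cos(r) - 3*sin(r) + 2*cos(r) + C

Use integration by parts with u = r**2 + 2*r - 1, dv = cos(r) dr, so v = sin(r).
Apply parts 2 times (tabular method): alternate signs, differentiate u down to 0, integrate dv up.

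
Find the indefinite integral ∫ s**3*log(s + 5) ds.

s**4*log(s + 5)/4 - s**4/16 + 5*s**3/12 - 25*s**2/8 + 125*s/4 - 625*log(s + 5)/4 + C

Use integration by parts with u = log(s + 5), dv = s**3 ds.
Then du = 1/(s + 5) ds and v = s**4/4.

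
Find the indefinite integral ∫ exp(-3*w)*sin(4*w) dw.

Let I denote the integral. Integrate by parts with u = sin(4*w), dv = exp(-3*w) dw, so v = -exp(-3*w)/3: I = -exp(-3*w)*sin(4*w)/3 + (4/3)·∫ exp(-3*w)*cos(4*w) dw.
Apply parts again with u = cos(4*w), dv = exp(-3*w) dw: ∫ exp(-3*w)*cos(4*w) dw = -exp(-3*w)*cos(4*w)/3 − (4/3)·I. Substituting back brings back I: I = -exp(-3*w)*sin(4*w)/3 - 4*exp(-3*w)*cos(4*w)/9 − (16/9)·I.
Solving for I: (1 + 16/9)·I equals the remaining terms, so I = (9/25)·(-exp(-3*w)*sin(4*w)/3 - 4*exp(-3*w)*cos(4*w)/9).

-3*exp(-3*w)*sin(4*w)/25 - 4*exp(-3*w)*cos(4*w)/25 + C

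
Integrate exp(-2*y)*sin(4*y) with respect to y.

Let I denote the integral. Integrate by parts with u = sin(4*y), dv = exp(-2*y) dy, so v = -exp(-2*y)/2: I = -exp(-2*y)*sin(4*y)/2 + 2·∫ exp(-2*y)*cos(4*y) dy.
Apply parts again with u = cos(4*y), dv = exp(-2*y) dy: ∫ exp(-2*y)*cos(4*y) dy = -exp(-2*y)*cos(4*y)/2 − 2·I. Substituting back brings back I: I = -exp(-2*y)*sin(4*y)/2 - exp(-2*y)*cos(4*y) − 4·I.
Solving for I: (1 + 4)·I equals the remaining terms, so I = (1/5)·(-exp(-2*y)*sin(4*y)/2 - exp(-2*y)*cos(4*y)).

-exp(-2*y)*sin(4*y)/10 - exp(-2*y)*cos(4*y)/5 + C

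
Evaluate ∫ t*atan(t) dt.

Use integration by parts with u = arctan(t), dv = t dt.
Then du = 1/(t**2 + 1) dt.

t**2*atan(t)/2 - t/2 + atan(t)/2 + C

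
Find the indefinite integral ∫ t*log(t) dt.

t**2*log(t)/2 - t**2/4 + C

Use integration by parts with u = log(t), dv = t dt.
Then du = 1/t dt and v = t**2/2.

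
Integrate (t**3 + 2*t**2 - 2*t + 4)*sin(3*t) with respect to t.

-t**3*cos(3*t)/3 + t**2*sin(3*t)/3 - 2*t**2*cos(3*t)/3 + 4*t*sin(3*t)/9 + 8*t*cos(3*t)/9 - 8*sin(3*t)/27 - 32*cos(3*t)/27 + C

Use integration by parts with u = t**3 + 2*t**2 - 2*t + 4, dv = sin(3*t) dt, so v = -cos(3*t)/3.
Apply parts 3 times (tabular method): alternate signs, differentiate u down to 0, integrate dv up.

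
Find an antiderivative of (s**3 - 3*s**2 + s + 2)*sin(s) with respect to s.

-s**3*cos(s) + 3*s**2*sin(s) + 3*s**2*cos(s) - 6*s*sin(s) + 5*s*cos(s) - 5*sin(s) - 8*cos(s) + C

Use integration by parts with u = s**3 - 3*s**2 + s + 2, dv = sin(s) ds, so v = -cos(s).
Apply parts 3 times (tabular method): alternate signs, differentiate u down to 0, integrate dv up.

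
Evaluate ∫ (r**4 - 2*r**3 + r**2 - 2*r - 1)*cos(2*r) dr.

r**4*sin(2*r)/2 - r**3*sin(2*r) + r**3*cos(2*r) - r**2*sin(2*r) - 3*r**2*cos(2*r)/2 + r*sin(2*r)/2 - r*cos(2*r) + cos(2*r)/4 + C

Use integration by parts with u = r**4 - 2*r**3 + r**2 - 2*r - 1, dv = cos(2*r) dr, so v = sin(2*r)/2.
Apply parts 4 times (tabular method): alternate signs, differentiate u down to 0, integrate dv up.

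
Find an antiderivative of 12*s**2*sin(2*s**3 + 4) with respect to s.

Let u = 2*s**3 + 4, so du = (6*s**2) ds.
Rewriting, the integral becomes 2·∫ sin(u) du = 2·-cos(u).
Substituting back, u = 2*s**3 + 4.

-2*cos(2*s**3 + 4) + C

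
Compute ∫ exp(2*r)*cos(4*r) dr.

Let I denote the integral. Integrate by parts with u = cos(4*r), dv = exp(2*r) dr, so v = exp(2*r)/2: I = exp(2*r)*cos(4*r)/2 + 2·∫ exp(2*r)*sin(4*r) dr.
Apply parts again with u = sin(4*r), dv = exp(2*r) dr: ∫ exp(2*r)*sin(4*r) dr = exp(2*r)*sin(4*r)/2 − 2·I. Substituting back brings back I: I = exp(2*r)*sin(4*r) + exp(2*r)*cos(4*r)/2 − 4·I.
Solving for I: (1 + 4)·I equals the remaining terms, so I = (1/5)·(exp(2*r)*sin(4*r) + exp(2*r)*cos(4*r)/2).

exp(2*r)*sin(4*r)/5 + exp(2*r)*cos(4*r)/10 + C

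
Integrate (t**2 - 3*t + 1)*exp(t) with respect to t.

Use integration by parts with u = t**2 - 3*t + 1, dv = exp(t) dt, so v = exp(t).
Apply parts 2 times (tabular method): alternate signs, differentiate u down to 0, integrate dv up.

(t**2 - 5*t + 6)*exp(t) + C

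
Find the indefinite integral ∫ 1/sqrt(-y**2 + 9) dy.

asin(y/3) + C

Substitute y = 3·sin(θ), so dy = 3·cos(θ) dθ and the radical becomes sqrt(-y**2 + 9) = 3·cos(θ) by the Pythagorean identity.
Integrate the resulting trig expression in θ, then back-substitute θ = asin(y/3), sin(θ) = y/3, cos(θ) = sqrt(-y**2 + 9)/3 (absorbing any constant into C).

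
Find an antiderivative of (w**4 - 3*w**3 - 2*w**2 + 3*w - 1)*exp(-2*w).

Use integration by parts with u = w**4 - 3*w**3 - 2*w**2 + 3*w - 1, dv = exp(-2*w) dw, so v = -exp(-2*w)/2.
Apply parts 4 times (tabular method): alternate signs, differentiate u down to 0, integrate dv up.

(-4*w**4 + 4*w**3 + 14*w**2 + 2*w + 5)*exp(-2*w)/8 + C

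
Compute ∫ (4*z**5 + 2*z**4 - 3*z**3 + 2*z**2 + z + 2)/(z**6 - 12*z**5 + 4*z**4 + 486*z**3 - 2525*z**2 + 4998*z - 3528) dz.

17777*log(z - 7)/840 - 2227*log(z - 4)/33 + 9647*log(z - 3)/200 + 74*log(z - 2)/45 + 7663*log(z + 7)/17325 - 269/(10*z - 30) + C

Factor the denominator: (z - 7)*(z - 4)*(z - 3)**2*(z - 2)*(z + 7).
Partial-fraction decomposition: 7663/(17325*(z + 7)) + 74/(45*(z - 2)) + 9647/(200*(z - 3)) + 269/(10*(z - 3)**2) - 2227/(33*(z - 4)) + 17777/(840*(z - 7)).
Integrate each term; A/(z−a) gives A·log|z−a|; A/(z−a)² gives −A/(z−a).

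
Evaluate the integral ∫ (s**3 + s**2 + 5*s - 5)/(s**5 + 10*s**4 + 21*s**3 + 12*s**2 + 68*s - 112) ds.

Factor the denominator: (s - 1)*(s + 4)*(s + 7)*(s**2 + 4).
Partial-fraction decomposition: (49*s + 664)/(5300*(s**2 + 4)) - 167/(636*(s + 7)) + 73/(300*(s + 4)) + 1/(100*(s - 1)).
Integrate each term; A/(s−a) gives A·log|s−a|; the (Bs+D)/(s²+p²) term gives a log and an atan.

log(s - 1)/100 + 73*log(s + 4)/300 - 167*log(s + 7)/636 + 49*log(s**2 + 4)/10600 + 83*atan(s/2)/1325 + C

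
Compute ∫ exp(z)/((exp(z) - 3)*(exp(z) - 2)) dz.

Let u = e^z, du = e^z dz.
The integral becomes ∫ du/((u-2)(u-3)); decompose into partial fractions.

log(exp(z) - 3) - log(exp(z) - 2) + C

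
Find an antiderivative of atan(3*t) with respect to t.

Use integration by parts with u = arctan(3*t), dv = dt.
Then du = 3/(9*t**2 + 1) dt.

t*atan(3*t) - log(9*t**2 + 1)/6 + C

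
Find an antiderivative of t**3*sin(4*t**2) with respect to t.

-t**2*cos(4*t**2)/8 + sin(4*t**2)/32 + C

Let u = t², du = 2t dt; rewrite as (1/2)∫ u^1·sin(4u) du.
Now integrate by parts 1 time.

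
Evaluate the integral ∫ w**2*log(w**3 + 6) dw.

Let u = w**3 + 6, so du = (3*w**2) dw.
The integral becomes (1/3)·∫ log(u) du; integrate by parts with u′=log(u), dv′=du.

w**3*log(w**3 + 6)/3 - w**3/3 + 2*log(w**3 + 6) + C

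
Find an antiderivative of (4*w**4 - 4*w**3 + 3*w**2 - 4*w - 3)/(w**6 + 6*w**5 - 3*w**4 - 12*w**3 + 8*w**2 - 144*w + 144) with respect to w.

Factor the denominator: (w - 2)*(w - 1)*(w + 3)*(w + 6)*(w**2 + 4).
Partial-fraction decomposition: (15*w + 4)/(80*(w**2 + 4)) - 2059/(2240*(w + 6)) + 3/(5*(w + 3)) + 1/(35*(w - 1)) + 33/(320*(w - 2)).
Integrate each term; A/(w−a) gives A·log|w−a|; the (Bw+D)/(w²+p²) term gives a log and an atan.

33*log(w - 2)/320 + log(w - 1)/35 + 3*log(w + 3)/5 - 2059*log(w + 6)/2240 + 3*log(w**2 + 4)/32 + atan(w/2)/40 + C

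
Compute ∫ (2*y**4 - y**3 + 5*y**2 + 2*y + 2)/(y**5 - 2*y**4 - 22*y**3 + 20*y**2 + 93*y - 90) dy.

Factor the denominator: (y - 5)*(y - 2)*(y - 1)*(y + 3)**2.
Partial-fraction decomposition: 111/(128*(y + 3)) - 23/(16*(y + 3)**2) + 5/(32*(y - 1)) - 2/(3*(y - 2)) + 631/(384*(y - 5)).
Integrate each term; A/(y−a) gives A·log|y−a|; A/(y−a)² gives −A/(y−a).

631*log(y - 5)/384 - 2*log(y - 2)/3 + 5*log(y - 1)/32 + 111*log(y + 3)/128 + 23/(16*y + 48) + C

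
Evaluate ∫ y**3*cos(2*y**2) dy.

y**2*sin(2*y**2)/4 + cos(2*y**2)/8 + C

Let u = y², du = 2y dy; rewrite as (1/2)∫ u^1·cos(2u) du.
Now integrate by parts 1 time.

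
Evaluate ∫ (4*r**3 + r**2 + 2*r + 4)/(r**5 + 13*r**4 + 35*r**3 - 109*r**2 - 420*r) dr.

-log(r)/105 + 127*log(r - 3)/1680 - 61*log(r + 4)/21 + 481*log(r + 5)/80 - 1333*log(r + 7)/420 + C

Factor the denominator: r*(r - 3)*(r + 4)*(r + 5)*(r + 7).
Partial-fraction decomposition: -1333/(420*(r + 7)) + 481/(80*(r + 5)) - 61/(21*(r + 4)) + 127/(1680*(r - 3)) - 1/(105*r).
Integrate each term: A/(r−a) contributes A·log|r−a|.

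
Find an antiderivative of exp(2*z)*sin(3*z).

2*exp(2*z)*sin(3*z)/13 - 3*exp(2*z)*cos(3*z)/13 + C

Let I denote the integral. Integrate by parts with u = sin(3*z), dv = exp(2*z) dz, so v = exp(2*z)/2: I = exp(2*z)*sin(3*z)/2 − (3/2)·∫ exp(2*z)*cos(3*z) dz.
Apply parts again with u = cos(3*z), dv = exp(2*z) dz: ∫ exp(2*z)*cos(3*z) dz = exp(2*z)*cos(3*z)/2 + (3/2)·I. Substituting back brings back I: I = exp(2*z)*sin(3*z)/2 - 3*exp(2*z)*cos(3*z)/4 − (9/4)·I.
Solving for I: (1 + 9/4)·I equals the remaining terms, so I = (4/13)·(exp(2*z)*sin(3*z)/2 - 3*exp(2*z)*cos(3*z)/4).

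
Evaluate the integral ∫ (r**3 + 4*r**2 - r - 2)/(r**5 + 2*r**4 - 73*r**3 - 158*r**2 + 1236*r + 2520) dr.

265*log(r - 7)/1521 - 109*log(r - 5)/847 + log(r + 2)/126 - 2187*log(r + 6)/40898 - 17/(143*r + 858) + C

Factor the denominator: (r - 7)*(r - 5)*(r + 2)*(r + 6)**2.
Partial-fraction decomposition: -2187/(40898*(r + 6)) + 17/(143*(r + 6)**2) + 1/(126*(r + 2)) - 109/(847*(r - 5)) + 265/(1521*(r - 7)).
Integrate each term; A/(r−a) gives A·log|r−a|; A/(r−a)² gives −A/(r−a).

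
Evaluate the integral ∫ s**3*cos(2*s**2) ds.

Let u = s², du = 2s ds; rewrite as (1/2)∫ u^1·cos(2u) du.
Now integrate by parts 1 time.

s**2*sin(2*s**2)/4 + cos(2*s**2)/8 + C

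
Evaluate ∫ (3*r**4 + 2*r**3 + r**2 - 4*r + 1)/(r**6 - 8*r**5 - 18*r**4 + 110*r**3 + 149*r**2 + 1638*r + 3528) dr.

Factor the denominator: (r - 7)**2*(r + 2)*(r + 4)*(r**2 + 9).
Partial-fraction decomposition: -(37721*r - 58984)/(546650*(r**2 + 9)) - 673/(6050*(r + 4)) + 5/(234*(r + 2)) + 291013/(1831698*(r - 7)) + 879/(638*(r - 7)**2).
Integrate each term; A/(r−a) gives A·log|r−a|; the (Br+D)/(r²+p²) term gives a log and an atan.

291013*log(r - 7)/1831698 + 5*log(r + 2)/234 - 673*log(r + 4)/6050 - 37721*log(r**2 + 9)/1093300 + 29492*atan(r/3)/819975 - 879/(638*r - 4466) + C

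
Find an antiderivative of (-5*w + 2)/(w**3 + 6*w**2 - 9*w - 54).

-13*log(w - 3)/54 - 17*log(w + 3)/18 + 32*log(w + 6)/27 + C

Factor the denominator: (w - 3)*(w + 3)*(w + 6).
Partial-fraction decomposition: 32/(27*(w + 6)) - 17/(18*(w + 3)) - 13/(54*(w - 3)).
Integrate each term: A/(w−a) contributes A·log|w−a|.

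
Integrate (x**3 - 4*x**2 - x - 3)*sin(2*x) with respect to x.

-x**3*cos(2*x)/2 + 3*x**2*sin(2*x)/4 + 2*x**2*cos(2*x) - 2*x*sin(2*x) + 5*x*cos(2*x)/4 - 5*sin(2*x)/8 + cos(2*x)/2 + C

Use integration by parts with u = x**3 - 4*x**2 - x - 3, dv = sin(2*x) dx, so v = -cos(2*x)/2.
Apply parts 3 times (tabular method): alternate signs, differentiate u down to 0, integrate dv up.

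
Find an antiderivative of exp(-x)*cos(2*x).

Let I denote the integral. Integrate by parts with u = cos(2*x), dv = exp(-x) dx, so v = -exp(-x): I = -exp(-x)*cos(2*x) − 2·∫ exp(-x)*sin(2*x) dx.
Apply parts again with u = sin(2*x), dv = exp(-x) dx: ∫ exp(-x)*sin(2*x) dx = -exp(-x)*sin(2*x) + 2·I. Substituting back brings back I: I = 2*exp(-x)*sin(2*x) - exp(-x)*cos(2*x) − 4·I.
Solving for I: (1 + 4)·I equals the remaining terms, so I = (1/5)·(2*exp(-x)*sin(2*x) - exp(-x)*cos(2*x)).

2*exp(-x)*sin(2*x)/5 - exp(-x)*cos(2*x)/5 + C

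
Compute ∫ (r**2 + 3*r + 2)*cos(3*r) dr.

r**2*sin(3*r)/3 + r*sin(3*r) + 2*r*cos(3*r)/9 + 16*sin(3*r)/27 + cos(3*r)/3 + C

Use integration by parts with u = r**2 + 3*r + 2, dv = cos(3*r) dr, so v = sin(3*r)/3.
Apply parts 2 times (tabular method): alternate signs, differentiate u down to 0, integrate dv up.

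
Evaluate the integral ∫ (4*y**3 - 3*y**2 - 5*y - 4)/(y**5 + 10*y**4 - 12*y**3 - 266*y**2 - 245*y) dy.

Factor the denominator: y*(y - 5)*(y + 1)*(y + 7)**2.
Partial-fraction decomposition: -283/(3528*(y + 7)) + 62/(21*(y + 7)**2) - 1/(36*(y + 1)) + 11/(120*(y - 5)) + 4/(245*y).
Integrate each term; A/(y−a) gives A·log|y−a|; A/(y−a)² gives −A/(y−a).

4*log(y)/245 + 11*log(y - 5)/120 - log(y + 1)/36 - 283*log(y + 7)/3528 - 62/(21*y + 147) + C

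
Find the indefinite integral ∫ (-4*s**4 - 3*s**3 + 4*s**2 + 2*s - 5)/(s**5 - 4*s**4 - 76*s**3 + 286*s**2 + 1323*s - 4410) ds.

Factor the denominator: (s - 7)*(s - 6)*(s - 3)*(s + 5)*(s + 7).
Partial-fraction decomposition: -323/(140*(s + 7)) + 85/(88*(s + 5)) - 23/(60*(s - 3)) + 437/(33*(s - 6)) - 869/(56*(s - 7)).
Integrate each term: A/(s−a) contributes A·log|s−a|.

-869*log(s - 7)/56 + 437*log(s - 6)/33 - 23*log(s - 3)/60 + 85*log(s + 5)/88 - 323*log(s + 7)/140 + C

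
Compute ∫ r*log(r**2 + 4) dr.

Let u = r**2 + 4, so du = (2*r) dr.
The integral becomes (1/2)·∫ log(u) du; integrate by parts with u′=log(u), dv′=du.

r**2*log(r**2 + 4)/2 - r**2/2 + 2*log(r**2 + 4) + C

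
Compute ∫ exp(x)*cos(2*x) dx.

2*exp(x)*sin(2*x)/5 + exp(x)*cos(2*x)/5 + C

Let I denote the integral. Integrate by parts with u = cos(2*x), dv = exp(x) dx, so v = exp(x): I = exp(x)*cos(2*x) + 2·∫ exp(x)*sin(2*x) dx.
Apply parts again with u = sin(2*x), dv = exp(x) dx: ∫ exp(x)*sin(2*x) dx = exp(x)*sin(2*x) − 2·I. Substituting back brings back I: I = 2*exp(x)*sin(2*x) + exp(x)*cos(2*x) − 4·I.
Solving for I: (1 + 4)·I equals the remaining terms, so I = (1/5)·(2*exp(x)*sin(2*x) + exp(x)*cos(2*x)).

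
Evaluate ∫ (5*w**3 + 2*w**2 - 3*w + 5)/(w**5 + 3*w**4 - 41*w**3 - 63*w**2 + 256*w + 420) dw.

Factor the denominator: (w - 5)*(w - 3)*(w + 2)**2*(w + 7).
Partial-fraction decomposition: -1591/(3000*(w + 7)) + 46/(175*(w + 2)) - 3/(25*(w + 2)**2) - 149/(500*(w - 3)) + 95/(168*(w - 5)).
Integrate each term; A/(w−a) gives A·log|w−a|; A/(w−a)² gives −A/(w−a).

95*log(w - 5)/168 - 149*log(w - 3)/500 + 46*log(w + 2)/175 - 1591*log(w + 7)/3000 + 3/(25*w + 50) + C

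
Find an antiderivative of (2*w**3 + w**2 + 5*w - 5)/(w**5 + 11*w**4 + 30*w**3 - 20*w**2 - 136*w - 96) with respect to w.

Factor the denominator: (w - 2)*(w + 1)*(w + 2)*(w + 4)*(w + 6).
Partial-fraction decomposition: -431/(320*(w + 6)) + 137/(72*(w + 4)) - 27/(32*(w + 2)) + 11/(45*(w + 1)) + 25/(576*(w - 2)).
Integrate each term: A/(w−a) contributes A·log|w−a|.

25*log(w - 2)/576 + 11*log(w + 1)/45 - 27*log(w + 2)/32 + 137*log(w + 4)/72 - 431*log(w + 6)/320 + C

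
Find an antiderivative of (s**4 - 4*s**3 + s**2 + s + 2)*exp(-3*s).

(-27*s**4 + 72*s**3 + 45*s**2 + 3*s - 53)*exp(-3*s)/81 + C

Use integration by parts with u = s**4 - 4*s**3 + s**2 + s + 2, dv = exp(-3*s) ds, so v = -exp(-3*s)/3.
Apply parts 4 times (tabular method): alternate signs, differentiate u down to 0, integrate dv up.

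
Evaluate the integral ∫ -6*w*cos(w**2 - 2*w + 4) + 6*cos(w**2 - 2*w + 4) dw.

Let u = w**2 - 2*w + 4, so du = (2*w - 2) dw.
Rewriting, the integral becomes -3·∫ cos(u) du = -3·sin(u).
Substituting back, u = w**2 - 2*w + 4.

-3*sin(w**2 - 2*w + 4) + C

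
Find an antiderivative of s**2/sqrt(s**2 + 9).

Substitute s = 3·tan(θ), so ds = 3·sec(θ)^2 dθ and the radical becomes sqrt(s**2 + 9) = 3·sec(θ) by the Pythagorean identity.
Integrate the resulting trig expression in θ, then back-substitute tan(θ) = s/3, sec(θ) = sqrt(s**2 + 9)/3 (absorbing any constant into C).

s*sqrt(s**2 + 9)/2 - 9*log(s + sqrt(s**2 + 9))/2 + C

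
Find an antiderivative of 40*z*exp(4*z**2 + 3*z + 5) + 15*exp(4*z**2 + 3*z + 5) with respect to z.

Let u = 4*z**2 + 3*z + 5, so du = (8*z + 3) dz.
Rewriting, the integral becomes 5·∫ e^u du = 5·e^u.
Substituting back, u = 4*z**2 + 3*z + 5.

5*exp(4*z**2 + 3*z + 5) + C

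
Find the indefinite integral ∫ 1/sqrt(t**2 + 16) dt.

log(t + sqrt(t**2 + 16)) + C

Substitute t = 4·tan(θ), so dt = 4·sec(θ)^2 dθ and the radical becomes sqrt(t**2 + 16) = 4·sec(θ) by the Pythagorean identity.
Integrate the resulting trig expression in θ, then back-substitute tan(θ) = t/4, sec(θ) = sqrt(t**2 + 16)/4 (absorbing any constant into C).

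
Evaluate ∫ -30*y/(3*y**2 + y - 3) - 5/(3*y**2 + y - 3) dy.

Let u = 3*y**2 + y - 3, so du = (6*y + 1) dy.
Rewriting, the integral becomes -5·∫ 1/u du = -5·log(u).
Substituting back, u = 3*y**2 + y - 3.

-5*log(3*y**2 + y - 3) + C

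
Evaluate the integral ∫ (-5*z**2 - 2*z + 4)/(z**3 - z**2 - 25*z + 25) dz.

Factor the denominator: (z - 5)*(z - 1)*(z + 5).
Partial-fraction decomposition: -37/(20*(z + 5)) + 1/(8*(z - 1)) - 131/(40*(z - 5)).
Integrate each term: A/(z−a) contributes A·log|z−a|.

-131*log(z - 5)/40 + log(z - 1)/8 - 37*log(z + 5)/20 + C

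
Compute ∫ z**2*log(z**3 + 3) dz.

Let u = z**3 + 3, so du = (3*z**2) dz.
The integral becomes (1/3)·∫ log(u) du; integrate by parts with u′=log(u), dv′=du.

z**3*log(z**3 + 3)/3 - z**3/3 + log(z**3 + 3) + C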